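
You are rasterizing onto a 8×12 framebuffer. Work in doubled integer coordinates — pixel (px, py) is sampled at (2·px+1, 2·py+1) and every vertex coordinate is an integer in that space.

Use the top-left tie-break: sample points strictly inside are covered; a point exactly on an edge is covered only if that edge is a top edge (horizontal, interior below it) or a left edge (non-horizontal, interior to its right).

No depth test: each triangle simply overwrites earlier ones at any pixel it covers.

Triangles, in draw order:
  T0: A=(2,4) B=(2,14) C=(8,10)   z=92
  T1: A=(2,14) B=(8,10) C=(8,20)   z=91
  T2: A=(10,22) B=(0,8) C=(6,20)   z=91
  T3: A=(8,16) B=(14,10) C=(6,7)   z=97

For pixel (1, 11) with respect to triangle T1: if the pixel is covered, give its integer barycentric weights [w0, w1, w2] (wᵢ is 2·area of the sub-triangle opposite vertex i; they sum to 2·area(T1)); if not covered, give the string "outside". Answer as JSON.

T0:
  2·area = 60  (B↔C swapped to make it positive)
  edge (2, 4)→(8, 10): d=(6,6) right/bottom  bias=-1
  edge (8, 10)→(2, 14): d=(-6,4) right/bottom  bias=-1
  edge (2, 14)→(2, 4): d=(0,-10) top-left  bias=+0
    (0,1)@(1, 3): e=[0,70,-10] → .  [on edge]
    (1,2)@(3, 5): e=[0,50,10] → .  [on edge]
    (1,3)@(3, 7): e=[12,38,10] → X
    (2,3)@(5, 7): e=[0,30,30] → .  [on edge]
    (1,4)@(3, 9): e=[24,26,10] → X
    (2,4)@(5, 9): e=[12,18,30] → X
    (3,4)@(7, 9): e=[0,10,50] → .  [on edge]
    (1,5)@(3, 11): e=[36,14,10] → X
    (3,5)@(7, 11): e=[12,-2,50] → .
    (4,5)@(9, 11): e=[0,-10,70] → .  [on edge]
    (1,6)@(3, 13): e=[48,2,10] → X
    (2,6)@(5, 13): e=[36,-6,30] → .
    (5,6)@(11, 13): e=[0,-30,90] → .  [on edge]
    (6,7)@(13, 15): e=[0,-50,110] → .  [on edge]
    (7,8)@(15, 17): e=[0,-70,130] → .  [on edge]
  covered (6 px):
    . . . . . . . .
    . . . . . . . .
    . . . . . . . .
    . X . . . . . .
    . X X . . . . .
    . X X . . . . .
    . X . . . . . .
    . . . . . . . .
    . . . . . . . .
    . . . . . . . .
    . . . . . . . .
    . . . . . . . .
T1:
  2·area = 60
  edge (2, 14)→(8, 10): d=(6,-4) top-left  bias=+0
  edge (8, 10)→(8, 20): d=(0,10) right/bottom  bias=-1
  edge (8, 20)→(2, 14): d=(-6,-6) top-left  bias=+0
    (3,5)@(7, 11): e=[2,10,48] → X
    (4,5)@(9, 11): e=[10,-10,60] → .
    (0,6)@(1, 13): e=[-10,70,0] → .  [on edge]
    (2,6)@(5, 13): e=[6,30,24] → X
    (4,6)@(9, 13): e=[22,-10,48] → .
    (1,7)@(3, 15): e=[10,50,0] → X  [on edge]
    (4,7)@(9, 15): e=[34,-10,36] → .
    (1,8)@(3, 17): e=[22,50,-12] → .
    (2,8)@(5, 17): e=[30,30,0] → X  [on edge]
    (4,8)@(9, 17): e=[46,-10,24] → .
    (2,9)@(5, 19): e=[42,30,-12] → .
    (3,9)@(7, 19): e=[50,10,0] → X  [on edge]
    (4,10)@(9, 21): e=[70,-10,0] → .  [on edge]
    (5,11)@(11, 23): e=[90,-30,0] → .  [on edge]
  covered (9 px):
    . . . . . . . .
    . . . . . . . .
    . . . . . . . .
    . . . . . . . .
    . . . . . . . .
    . . . X . . . .
    . . X X . . . .
    . X X X . . . .
    . . X X . . . .
    . . . X . . . .
    . . . . . . . .
    . . . . . . . .
T2:
  2·area = 36  (B↔C swapped to make it positive)
  edge (10, 22)→(6, 20): d=(-4,-2) top-left  bias=+0
  edge (6, 20)→(0, 8): d=(-6,-12) top-left  bias=+0
  edge (0, 8)→(10, 22): d=(10,14) right/bottom  bias=-1
    (1,6)@(3, 13): e=[22,6,8] → X
    (2,6)@(5, 13): e=[26,30,-20] → .
    (1,7)@(3, 15): e=[14,-6,28] → .
    (2,7)@(5, 15): e=[18,18,0] → .  [on edge]
    (2,8)@(5, 17): e=[10,6,20] → X
    (3,8)@(7, 17): e=[14,30,-8] → .
    (2,9)@(5, 19): e=[2,-6,40] → .
    (3,9)@(7, 19): e=[6,18,12] → X
    (4,9)@(9, 19): e=[10,42,-16] → .
    (3,10)@(7, 21): e=[-2,6,32] → .
    (4,10)@(9, 21): e=[2,30,4] → X
    (5,10)@(11, 21): e=[6,54,-24] → .
  covered (4 px):
    . . . . . . . .
    . . . . . . . .
    . . . . . . . .
    . . . . . . . .
    . . . . . . . .
    . . . . . . . .
    . X . . . . . .
    . . . . . . . .
    . . X . . . . .
    . . . X . . . .
    . . . . X . . .
    . . . . . . . .
T3:
  2·area = 66  (B↔C swapped to make it positive)
  edge (8, 16)→(6, 7): d=(-2,-9) top-left  bias=+0
  edge (6, 7)→(14, 10): d=(8,3) right/bottom  bias=-1
  edge (14, 10)→(8, 16): d=(-6,6) right/bottom  bias=-1
    (3,4)@(7, 9): e=[5,13,48] → X
    (4,4)@(9, 9): e=[23,7,36] → X
    (5,4)@(11, 9): e=[41,1,24] → X
    (6,4)@(13, 9): e=[59,-5,12] → .
    (7,4)@(15, 9): e=[77,-11,0] → .  [on edge]
    (3,5)@(7, 11): e=[1,29,36] → X
    (6,5)@(13, 11): e=[55,11,0] → .  [on edge]
    (3,6)@(7, 13): e=[-3,45,24] → .
    (4,6)@(9, 13): e=[15,39,12] → X
    (5,6)@(11, 13): e=[33,33,0] → .  [on edge]
    (4,7)@(9, 15): e=[11,55,0] → .  [on edge]
    (3,8)@(7, 17): e=[-11,77,0] → .  [on edge]
    (2,9)@(5, 19): e=[-33,99,0] → .  [on edge]
    (1,10)@(3, 21): e=[-55,121,0] → .  [on edge]
    (0,11)@(1, 23): e=[-77,143,0] → .  [on edge]
  covered (7 px):
    . . . . . . . .
    . . . . . . . .
    . . . . . . . .
    . . . . . . . .
    . . . X X X . .
    . . . X X X . .
    . . . . X . . .
    . . . . . . . .
    . . . . . . . .
    . . . . . . . .
    . . . . . . . .
    . . . . . . . .

Result: "outside"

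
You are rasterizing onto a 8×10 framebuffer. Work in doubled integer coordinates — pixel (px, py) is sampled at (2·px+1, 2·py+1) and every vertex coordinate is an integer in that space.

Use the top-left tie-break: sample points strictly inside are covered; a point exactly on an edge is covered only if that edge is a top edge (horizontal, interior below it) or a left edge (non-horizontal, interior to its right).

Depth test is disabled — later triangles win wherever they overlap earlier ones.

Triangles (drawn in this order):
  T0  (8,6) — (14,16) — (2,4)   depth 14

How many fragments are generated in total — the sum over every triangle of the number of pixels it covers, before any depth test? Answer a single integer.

T0:
  2·area = 48
  edge (8, 6)→(14, 16): d=(6,10) right/bottom  bias=-1
  edge (14, 16)→(2, 4): d=(-12,-12) top-left  bias=+0
  edge (2, 4)→(8, 6): d=(6,2) right/bottom  bias=-1
    (2,0)@(5, 1): e=[0,72,-24] → ·  [on edge]
    (0,1)@(1, 3): e=[52,0,-4] → ·  [on edge]
    (1,2)@(3, 5): e=[44,0,4] → #  [on edge]
    (2,2)@(5, 5): e=[24,24,0] → ·  [on edge]
    (1,3)@(3, 7): e=[56,-24,16] → ·
    (2,3)@(5, 7): e=[36,0,12] → #  [on edge]
    (3,3)@(7, 7): e=[16,24,8] → #
    (4,3)@(9, 7): e=[-4,48,4] → ·
    (5,3)@(11, 7): e=[-24,72,0] → ·  [on edge]
    (2,4)@(5, 9): e=[48,-24,24] → ·
    (3,4)@(7, 9): e=[28,0,20] → #  [on edge]
    (4,4)@(9, 9): e=[8,24,16] → #
    (4,5)@(9, 11): e=[20,0,28] → #  [on edge]
    (5,5)@(11, 11): e=[0,24,24] → ·  [on edge]
    (5,6)@(11, 13): e=[12,0,36] → #  [on edge]
    (6,7)@(13, 15): e=[4,0,44] → #  [on edge]
    (7,8)@(15, 17): e=[-4,0,52] → ·  [on edge]
  covered (8 px):
    · · · · · · · ·
    · · · · · · · ·
    · # · · · · · ·
    · · # # · · · ·
    · · · # # · · ·
    · · · · # · · ·
    · · · · · # · ·
    · · · · · · # ·
    · · · · · · · ·
    · · · · · · · ·

Answer: 8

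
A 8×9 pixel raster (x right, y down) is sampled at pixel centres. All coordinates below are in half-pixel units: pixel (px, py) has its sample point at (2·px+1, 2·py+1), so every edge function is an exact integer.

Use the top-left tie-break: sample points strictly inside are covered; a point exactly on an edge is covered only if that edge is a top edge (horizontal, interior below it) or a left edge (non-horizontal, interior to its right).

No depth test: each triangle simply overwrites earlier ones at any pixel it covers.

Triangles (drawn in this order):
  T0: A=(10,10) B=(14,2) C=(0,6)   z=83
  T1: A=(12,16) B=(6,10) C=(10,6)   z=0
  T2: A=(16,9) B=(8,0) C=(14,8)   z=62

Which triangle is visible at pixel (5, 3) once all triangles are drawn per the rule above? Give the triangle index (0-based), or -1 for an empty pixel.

T0:
  2·area = 96  (B↔C swapped to make it positive)
  edge (10, 10)→(0, 6): d=(-10,-4) top-left  bias=+0
  edge (0, 6)→(14, 2): d=(14,-4) top-left  bias=+0
  edge (14, 2)→(10, 10): d=(-4,8) right/bottom  bias=-1
    (5,1)@(11, 3): e=[74,2,20] → X
    (6,1)@(13, 3): e=[82,10,4] → X
    (7,1)@(15, 3): e=[90,18,-12] → .
    (2,2)@(5, 5): e=[30,6,60] → X
    (3,2)@(7, 5): e=[38,14,44] → X
    (4,2)@(9, 5): e=[46,22,28] → X
    (6,2)@(13, 5): e=[62,38,-4] → .
    (1,3)@(3, 7): e=[2,26,68] → X
    (6,3)@(13, 7): e=[42,66,-12] → .
    (1,4)@(3, 9): e=[-18,54,60] → .
    (2,4)@(5, 9): e=[-10,62,44] → .
    (3,4)@(7, 9): e=[-2,70,28] → .
  covered (12 px):
    . . . . . . . .
    . . . . . X X .
    . . X X X X . .
    . X X X X X . .
    . . . . X . . .
    . . . . . . . .
    . . . . . . . .
    . . . . . . . .
    . . . . . . . .
T1:
  2·area = 48
  edge (12, 16)→(6, 10): d=(-6,-6) top-left  bias=+0
  edge (6, 10)→(10, 6): d=(4,-4) top-left  bias=+0
  edge (10, 6)→(12, 16): d=(2,10) right/bottom  bias=-1
    (4,0)@(9, 1): e=[72,-24,0] → .  [on edge]
    (7,0)@(15, 1): e=[108,0,-60] → .  [on edge]
    (6,1)@(13, 3): e=[84,0,-36] → .  [on edge]
    (0,2)@(1, 5): e=[0,-40,88] → .  [on edge]
    (5,2)@(11, 5): e=[60,0,-12] → .  [on edge]
    (1,3)@(3, 7): e=[0,-24,72] → .  [on edge]
    (4,3)@(9, 7): e=[36,0,12] → X  [on edge]
    (5,3)@(11, 7): e=[48,8,-8] → .
    (2,4)@(5, 9): e=[0,-8,56] → .  [on edge]
    (3,4)@(7, 9): e=[12,0,36] → X  [on edge]
    (5,4)@(11, 9): e=[36,16,-4] → .
    (2,5)@(5, 11): e=[-12,0,60] → .  [on edge]
    (3,5)@(7, 11): e=[0,8,40] → X  [on edge]
    (5,5)@(11, 11): e=[24,24,0] → .  [on edge]
    (1,6)@(3, 13): e=[-36,0,84] → .  [on edge]
    (4,6)@(9, 13): e=[0,24,24] → X  [on edge]
    (0,7)@(1, 15): e=[-60,0,108] → .  [on edge]
    (5,7)@(11, 15): e=[0,40,8] → X  [on edge]
    (6,8)@(13, 17): e=[0,56,-8] → .  [on edge]
  covered (8 px):
    . . . . . . . .
    . . . . . . . .
    . . . . . . . .
    . . . . X . . .
    . . . X X . . .
    . . . X X . . .
    . . . . X X . .
    . . . . . X . .
    . . . . . . . .
T2:
  2·area = 10  (B↔C swapped to make it positive)
  edge (16, 9)→(14, 8): d=(-2,-1) top-left  bias=+0
  edge (14, 8)→(8, 0): d=(-6,-8) top-left  bias=+0
  edge (8, 0)→(16, 9): d=(8,9) right/bottom  bias=-1
  covered (0 px):
    . . . . . . . .
    . . . . . . . .
    . . . . . . . .
    . . . . . . . .
    . . . . . . . .
    . . . . . . . .
    . . . . . . . .
    . . . . . . . .
    . . . . . . . .

Z-buffer (winner per pixel, '.' = empty):
  . . . . . . . .
  . . . . . 0 0 .
  . . 0 0 0 0 . .
  . 0 0 0 1 0 . .
  . . . 1 1 . . .
  . . . 1 1 . . .
  . . . . 1 1 . .
  . . . . . 1 . .
  . . . . . . . .

Final: 0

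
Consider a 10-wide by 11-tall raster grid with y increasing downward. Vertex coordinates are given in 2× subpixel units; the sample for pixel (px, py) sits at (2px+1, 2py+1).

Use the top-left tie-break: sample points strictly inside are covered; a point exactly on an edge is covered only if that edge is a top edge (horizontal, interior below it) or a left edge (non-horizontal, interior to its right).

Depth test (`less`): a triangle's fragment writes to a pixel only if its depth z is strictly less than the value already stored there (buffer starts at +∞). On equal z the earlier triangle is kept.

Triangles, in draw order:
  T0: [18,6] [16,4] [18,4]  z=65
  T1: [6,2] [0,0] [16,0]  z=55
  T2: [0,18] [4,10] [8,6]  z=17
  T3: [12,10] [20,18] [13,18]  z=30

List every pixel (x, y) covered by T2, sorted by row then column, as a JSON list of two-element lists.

T0:
  2·area = 4
  edge (18, 6)→(16, 4): d=(-2,-2) top-left  bias=+0
  edge (16, 4)→(18, 4): d=(2,0) top-left  bias=+0
  edge (18, 4)→(18, 6): d=(0,2) right/bottom  bias=-1
    (6,0)@(13, 1): e=[0,-6,10] → .  [on edge]
    (7,1)@(15, 3): e=[0,-2,6] → .  [on edge]
    (8,2)@(17, 5): e=[0,2,2] → X  [on edge]
    (9,2)@(19, 5): e=[4,2,-2] → .
    (8,3)@(17, 7): e=[-4,6,2] → .
    (9,3)@(19, 7): e=[0,6,-2] → .  [on edge]
  covered (1 px):
    . . . . . . . . . .
    . . . . . . . . . .
    . . . . . . . . X .
    . . . . . . . . . .
    . . . . . . . . . .
    . . . . . . . . . .
    . . . . . . . . . .
    . . . . . . . . . .
    . . . . . . . . . .
    . . . . . . . . . .
    . . . . . . . . . .
T1:
  2·area = 32
  edge (6, 2)→(0, 0): d=(-6,-2) top-left  bias=+0
  edge (0, 0)→(16, 0): d=(16,0) top-left  bias=+0
  edge (16, 0)→(6, 2): d=(-10,2) right/bottom  bias=-1
    (1,0)@(3, 1): e=[0,16,16] → X  [on edge]
    (2,0)@(5, 1): e=[4,16,12] → X
    (3,0)@(7, 1): e=[8,16,8] → X
    (4,0)@(9, 1): e=[12,16,4] → X
    (5,0)@(11, 1): e=[16,16,0] → .  [on edge]
    (0,1)@(1, 3): e=[-16,48,0] → .  [on edge]
    (1,1)@(3, 3): e=[-12,48,-4] → .
    (2,1)@(5, 3): e=[-8,48,-8] → .
    (3,1)@(7, 3): e=[-4,48,-12] → .
    (4,1)@(9, 3): e=[0,48,-16] → .  [on edge]
    (7,2)@(15, 5): e=[0,80,-48] → .  [on edge]
  covered (4 px):
    . X X X X . . . . .
    . . . . . . . . . .
    . . . . . . . . . .
    . . . . . . . . . .
    . . . . . . . . . .
    . . . . . . . . . .
    . . . . . . . . . .
    . . . . . . . . . .
    . . . . . . . . . .
    . . . . . . . . . .
    . . . . . . . . . .
T2:
  2·area = 16
  edge (0, 18)→(4, 10): d=(4,-8) top-left  bias=+0
  edge (4, 10)→(8, 6): d=(4,-4) top-left  bias=+0
  edge (8, 6)→(0, 18): d=(-8,12) right/bottom  bias=-1
    (6,0)@(13, 1): e=[36,0,-20] → .  [on edge]
    (5,1)@(11, 3): e=[28,0,-12] → .  [on edge]
    (4,2)@(9, 5): e=[20,0,-4] → .  [on edge]
    (3,3)@(7, 7): e=[12,0,4] → X  [on edge]
    (4,3)@(9, 7): e=[28,8,-20] → .
    (2,4)@(5, 9): e=[4,0,12] → X  [on edge]
    (3,4)@(7, 9): e=[20,8,-12] → .
    (1,5)@(3, 11): e=[-4,0,20] → .  [on edge]
    (2,5)@(5, 11): e=[12,8,-4] → .
    (0,6)@(1, 13): e=[-12,0,28] → .  [on edge]
    (1,6)@(3, 13): e=[4,8,4] → X
    (2,6)@(5, 13): e=[20,16,-20] → .
  covered (3 px):
    . . . . . . . . . .
    . . . . . . . . . .
    . . . . . . . . . .
    . . . X . . . . . .
    . . X . . . . . . .
    . . . . . . . . . .
    . X . . . . . . . .
    . . . . . . . . . .
    . . . . . . . . . .
    . . . . . . . . . .
    . . . . . . . . . .
T3:
  2·area = 56
  edge (12, 10)→(20, 18): d=(8,8) right/bottom  bias=-1
  edge (20, 18)→(13, 18): d=(-7,0) right/bottom  bias=-1
  edge (13, 18)→(12, 10): d=(-1,-8) top-left  bias=+0
    (1,0)@(3, 1): e=[0,119,-63] → .  [on edge]
    (2,1)@(5, 3): e=[0,105,-49] → .  [on edge]
    (3,2)@(7, 5): e=[0,91,-35] → .  [on edge]
    (4,3)@(9, 7): e=[0,77,-21] → .  [on edge]
    (5,4)@(11, 9): e=[0,63,-7] → .  [on edge]
    (6,5)@(13, 11): e=[0,49,7] → .  [on edge]
    (6,6)@(13, 13): e=[16,35,5] → X
    (7,6)@(15, 13): e=[0,35,21] → .  [on edge]
    (6,7)@(13, 15): e=[32,21,3] → X
    (7,7)@(15, 15): e=[16,21,19] → X
    (8,7)@(17, 15): e=[0,21,35] → .  [on edge]
    (6,8)@(13, 17): e=[48,7,1] → X
    (9,8)@(19, 17): e=[0,7,49] → .  [on edge]
  covered (6 px):
    . . . . . . . . . .
    . . . . . . . . . .
    . . . . . . . . . .
    . . . . . . . . . .
    . . . . . . . . . .
    . . . . . . . . . .
    . . . . . . X . . .
    . . . . . . X X . .
    . . . . . . X X X .
    . . . . . . . . . .
    . . . . . . . . . .

Result: [[3,3],[2,4],[1,6]]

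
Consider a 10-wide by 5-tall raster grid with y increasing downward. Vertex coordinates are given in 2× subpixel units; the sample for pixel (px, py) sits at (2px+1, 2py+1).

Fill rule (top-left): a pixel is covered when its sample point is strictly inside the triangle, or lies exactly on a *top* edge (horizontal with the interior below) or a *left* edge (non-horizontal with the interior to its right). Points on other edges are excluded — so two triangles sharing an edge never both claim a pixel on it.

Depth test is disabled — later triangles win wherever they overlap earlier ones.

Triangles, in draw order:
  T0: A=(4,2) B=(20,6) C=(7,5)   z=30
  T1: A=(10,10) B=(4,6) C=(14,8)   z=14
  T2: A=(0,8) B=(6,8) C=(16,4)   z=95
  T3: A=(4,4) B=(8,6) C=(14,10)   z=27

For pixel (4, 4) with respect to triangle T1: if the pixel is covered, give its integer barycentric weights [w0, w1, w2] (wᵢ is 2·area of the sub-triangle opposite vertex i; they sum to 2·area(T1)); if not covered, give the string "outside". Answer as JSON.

T0:
  2·area = 36
  edge (4, 2)→(20, 6): d=(16,4) right/bottom  bias=-1
  edge (20, 6)→(7, 5): d=(-13,-1) top-left  bias=+0
  edge (7, 5)→(4, 2): d=(-3,-3) top-left  bias=+0
    (1,0)@(3, 1): e=[-12,48,0] → ·  [on edge]
    (2,1)@(5, 3): e=[12,24,0] → #  [on edge]
    (3,1)@(7, 3): e=[4,26,6] → #
    (4,1)@(9, 3): e=[-4,28,12] → ·
    (2,2)@(5, 5): e=[44,-2,-6] → ·
    (3,2)@(7, 5): e=[36,0,0] → #  [on edge]
    (4,2)@(9, 5): e=[28,2,6] → #
    (5,2)@(11, 5): e=[20,4,12] → #
    (6,2)@(13, 5): e=[12,6,18] → #
    (7,2)@(15, 5): e=[4,8,24] → #
    (8,2)@(17, 5): e=[-4,10,30] → ·
    (3,3)@(7, 7): e=[68,-26,-6] → ·
    (4,3)@(9, 7): e=[60,-24,0] → ·  [on edge]
    (5,4)@(11, 9): e=[84,-48,0] → ·  [on edge]
  covered (7 px):
    · · · · · · · · · ·
    · · # # · · · · · ·
    · · · # # # # # · ·
    · · · · · · · · · ·
    · · · · · · · · · ·
T1:
  2·area = 28
  edge (10, 10)→(4, 6): d=(-6,-4) top-left  bias=+0
  edge (4, 6)→(14, 8): d=(10,2) right/bottom  bias=-1
  edge (14, 8)→(10, 10): d=(-4,2) right/bottom  bias=-1
    (3,3)@(7, 7): e=[6,4,18] → #
    (4,3)@(9, 7): e=[14,0,14] → ·  [on edge]
    (3,4)@(7, 9): e=[-6,24,10] → ·
    (4,4)@(9, 9): e=[2,20,6] → #
    (5,4)@(11, 9): e=[10,16,2] → #
    (6,4)@(13, 9): e=[18,12,-2] → ·
    (9,4)@(19, 9): e=[42,0,-14] → ·  [on edge]
  covered (3 px):
    · · · · · · · · · ·
    · · · · · · · · · ·
    · · · · · · · · · ·
    · · · # · · · · · ·
    · · · · # # · · · ·
T2:
  2·area = 24  (B↔C swapped to make it positive)
  edge (0, 8)→(16, 4): d=(16,-4) top-left  bias=+0
  edge (16, 4)→(6, 8): d=(-10,4) right/bottom  bias=-1
  edge (6, 8)→(0, 8): d=(-6,0) right/bottom  bias=-1
    (6,2)@(13, 5): e=[4,2,18] → #
    (7,2)@(15, 5): e=[12,-6,18] → ·
    (2,3)@(5, 7): e=[4,14,6] → #
    (3,3)@(7, 7): e=[12,6,6] → #
    (4,3)@(9, 7): e=[20,-2,6] → ·
    (6,3)@(13, 7): e=[36,-18,6] → ·
    (2,4)@(5, 9): e=[36,-6,-6] → ·
    (3,4)@(7, 9): e=[44,-14,-6] → ·
  covered (3 px):
    · · · · · · · · · ·
    · · · · · · · · · ·
    · · · · · · # · · ·
    · · # # · · · · · ·
    · · · · · · · · · ·
T3:
  2·area = 4
  edge (4, 4)→(8, 6): d=(4,2) right/bottom  bias=-1
  edge (8, 6)→(14, 10): d=(6,4) right/bottom  bias=-1
  edge (14, 10)→(4, 4): d=(-10,-6) top-left  bias=+0
    (4,3)@(9, 7): e=[2,2,0] → #  [on edge]
    (5,3)@(11, 7): e=[-2,-6,12] → ·
    (4,4)@(9, 9): e=[10,14,-20] → ·
  covered (1 px):
    · · · · · · · · · ·
    · · · · · · · · · ·
    · · · · · · · · · ·
    · · · · # · · · · ·
    · · · · · · · · · ·

Final: [20,6,2]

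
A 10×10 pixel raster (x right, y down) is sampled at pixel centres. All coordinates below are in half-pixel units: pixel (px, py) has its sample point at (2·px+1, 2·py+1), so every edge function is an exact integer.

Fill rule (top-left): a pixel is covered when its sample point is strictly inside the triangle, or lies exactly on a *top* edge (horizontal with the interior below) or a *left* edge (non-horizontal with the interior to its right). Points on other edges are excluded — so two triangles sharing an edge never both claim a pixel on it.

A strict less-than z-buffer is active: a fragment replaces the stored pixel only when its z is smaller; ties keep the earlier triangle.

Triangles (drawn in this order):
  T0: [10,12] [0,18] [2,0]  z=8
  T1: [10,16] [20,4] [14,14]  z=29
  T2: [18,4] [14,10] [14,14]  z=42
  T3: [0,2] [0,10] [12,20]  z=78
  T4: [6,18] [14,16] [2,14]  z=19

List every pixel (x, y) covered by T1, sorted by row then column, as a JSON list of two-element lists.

T0:
  2·area = 168
  edge (10, 12)→(0, 18): d=(-10,6) right/bottom  bias=-1
  edge (0, 18)→(2, 0): d=(2,-18) top-left  bias=+0
  edge (2, 0)→(10, 12): d=(8,12) right/bottom  bias=-1
    (1,1)@(3, 3): e=[132,24,12] → X
    (2,1)@(5, 3): e=[120,60,-12] → .
    (1,2)@(3, 5): e=[112,28,28] → X
    (2,2)@(5, 5): e=[100,64,4] → X
    (3,2)@(7, 5): e=[88,100,-20] → .
    (1,3)@(3, 7): e=[92,32,44] → X
    (3,3)@(7, 7): e=[68,104,-4] → .
    (0,4)@(1, 9): e=[84,0,84] → X  [on edge]
    (3,4)@(7, 9): e=[48,108,12] → X
    (4,4)@(9, 9): e=[36,144,-12] → .
    (7,4)@(15, 9): e=[0,252,-84] → .  [on edge]
    (0,5)@(1, 11): e=[64,4,100] → X
    (2,7)@(5, 15): e=[0,84,84] → .  [on edge]
  covered (21 px):
    . . . . . . . . . .
    . X . . . . . . . .
    . X X . . . . . . .
    . X X . . . . . . .
    X X X X . . . . . .
    X X X X X . . . . .
    X X X X . . . . . .
    X X . . . . . . . .
    X . . . . . . . . .
    . . . . . . . . . .
T1:
  2·area = 28
  edge (10, 16)→(20, 4): d=(10,-12) top-left  bias=+0
  edge (20, 4)→(14, 14): d=(-6,10) right/bottom  bias=-1
  edge (14, 14)→(10, 16): d=(-4,2) right/bottom  bias=-1
    (8,4)@(17, 9): e=[14,0,14] → .  [on edge]
    (7,5)@(15, 11): e=[10,8,10] → X
    (8,5)@(17, 11): e=[34,-12,6] → .
    (6,6)@(13, 13): e=[6,16,6] → X
    (7,6)@(15, 13): e=[30,-4,2] → .
    (5,7)@(11, 15): e=[2,24,2] → X
    (6,7)@(13, 15): e=[26,4,-2] → .
    (5,8)@(11, 17): e=[22,12,-6] → .
    (5,9)@(11, 19): e=[42,0,-14] → .  [on edge]
  covered (3 px):
    . . . . . . . . . .
    . . . . . . . . . .
    . . . . . . . . . .
    . . . . . . . . . .
    . . . . . . . . . .
    . . . . . . . X . .
    . . . . . . X . . .
    . . . . . X . . . .
    . . . . . . . . . .
    . . . . . . . . . .
T2:
  2·area = 16  (B↔C swapped to make it positive)
  edge (18, 4)→(14, 14): d=(-4,10) right/bottom  bias=-1
  edge (14, 14)→(14, 10): d=(0,-4) top-left  bias=+0
  edge (14, 10)→(18, 4): d=(4,-6) top-left  bias=+0
    (7,4)@(15, 9): e=[10,4,2] → X
    (8,4)@(17, 9): e=[-10,12,14] → .
    (7,5)@(15, 11): e=[2,4,10] → X
    (8,5)@(17, 11): e=[-18,12,22] → .
    (7,6)@(15, 13): e=[-6,4,18] → .
  covered (2 px):
    . . . . . . . . . .
    . . . . . . . . . .
    . . . . . . . . . .
    . . . . . . . . . .
    . . . . . . . X . .
    . . . . . . . X . .
    . . . . . . . . . .
    . . . . . . . . . .
    . . . . . . . . . .
    . . . . . . . . . .
T3:
  2·area = 96  (B↔C swapped to make it positive)
  edge (0, 2)→(12, 20): d=(12,18) right/bottom  bias=-1
  edge (12, 20)→(0, 10): d=(-12,-10) top-left  bias=+0
  edge (0, 10)→(0, 2): d=(0,-8) top-left  bias=+0
    (0,2)@(1, 5): e=[18,70,8] → X
    (1,2)@(3, 5): e=[-18,90,24] → .
    (0,3)@(1, 7): e=[42,46,8] → X
    (1,3)@(3, 7): e=[6,66,24] → X
    (2,3)@(5, 7): e=[-30,86,40] → .
    (0,4)@(1, 9): e=[66,22,8] → X
    (2,4)@(5, 9): e=[-6,62,40] → .
    (0,5)@(1, 11): e=[90,-2,8] → .
    (1,5)@(3, 11): e=[54,18,24] → X
    (2,5)@(5, 11): e=[18,38,40] → X
    (3,5)@(7, 11): e=[-18,58,56] → .
    (1,6)@(3, 13): e=[78,-6,24] → .
  covered (12 px):
    . . . . . . . . . .
    . . . . . . . . . .
    X . . . . . . . . .
    X X . . . . . . . .
    X X . . . . . . . .
    . X X . . . . . . .
    . . X X . . . . . .
    . . . X . . . . . .
    . . . . X . . . . .
    . . . . . X . . . .
T4:
  2·area = 40  (B↔C swapped to make it positive)
  edge (6, 18)→(2, 14): d=(-4,-4) top-left  bias=+0
  edge (2, 14)→(14, 16): d=(12,2) right/bottom  bias=-1
  edge (14, 16)→(6, 18): d=(-8,2) right/bottom  bias=-1
    (0,6)@(1, 13): e=[0,-10,50] → .  [on edge]
    (1,7)@(3, 15): e=[0,10,30] → X  [on edge]
    (2,7)@(5, 15): e=[8,6,26] → X
    (3,7)@(7, 15): e=[16,2,22] → X
    (4,7)@(9, 15): e=[24,-2,18] → .
    (1,8)@(3, 17): e=[-8,34,14] → .
    (2,8)@(5, 17): e=[0,30,10] → X  [on edge]
    (4,8)@(9, 17): e=[16,22,2] → X
    (5,8)@(11, 17): e=[24,18,-2] → .
    (2,9)@(5, 19): e=[-8,54,-6] → .
    (3,9)@(7, 19): e=[0,50,-10] → .  [on edge]
    (4,9)@(9, 19): e=[8,46,-14] → .
  covered (6 px):
    . . . . . . . . . .
    . . . . . . . . . .
    . . . . . . . . . .
    . . . . . . . . . .
    . . . . . . . . . .
    . . . . . . . . . .
    . . . . . . . . . .
    . X X X . . . . . .
    . . X X X . . . . .
    . . . . . . . . . .

Answer: [[7,5],[6,6],[5,7]]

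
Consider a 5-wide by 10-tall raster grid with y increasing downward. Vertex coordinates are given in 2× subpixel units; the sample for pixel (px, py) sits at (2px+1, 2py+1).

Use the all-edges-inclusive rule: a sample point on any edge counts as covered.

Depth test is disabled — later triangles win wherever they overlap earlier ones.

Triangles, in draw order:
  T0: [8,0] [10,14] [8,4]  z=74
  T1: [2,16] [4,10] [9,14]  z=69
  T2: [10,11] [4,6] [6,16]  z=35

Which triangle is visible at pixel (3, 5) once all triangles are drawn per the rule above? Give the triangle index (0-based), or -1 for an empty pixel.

T0:
  2·area = 8
  edge (8, 0)→(10, 14): d=(2,14) inclusive
  edge (10, 14)→(8, 4): d=(-2,-10) inclusive
  edge (8, 4)→(8, 0): d=(0,-4) inclusive
    (4,3)@(9, 7): e=[0,4,4] → █  [on edge]
    (4,4)@(9, 9): e=[4,0,4] → █  [on edge]
    (4,5)@(9, 11): e=[8,-4,4] → ·
  covered (2 px):
    · · · · ·
    · · · · ·
    · · · · ·
    · · · · █
    · · · · █
    · · · · ·
    · · · · ·
    · · · · ·
    · · · · ·
    · · · · ·
T1:
  2·area = 38
  edge (2, 16)→(4, 10): d=(2,-6) inclusive
  edge (4, 10)→(9, 14): d=(5,4) inclusive
  edge (9, 14)→(2, 16): d=(-7,2) inclusive
    (3,0)@(7, 1): e=[0,-57,95] → ·  [on edge]
    (2,3)@(5, 7): e=[0,-19,57] → ·  [on edge]
    (2,5)@(5, 11): e=[8,1,29] → █
    (3,5)@(7, 11): e=[20,-7,25] → ·
    (1,6)@(3, 13): e=[0,19,19] → █  [on edge]
    (3,6)@(7, 13): e=[24,3,11] → █
    (4,6)@(9, 13): e=[36,-5,7] → ·
    (1,7)@(3, 15): e=[4,29,5] → █
    (3,7)@(7, 15): e=[28,13,-3] → ·
    (1,8)@(3, 17): e=[8,39,-9] → ·
    (2,8)@(5, 17): e=[20,31,-13] → ·
    (0,9)@(1, 19): e=[0,57,-19] → ·  [on edge]
  covered (6 px):
    · · · · ·
    · · · · ·
    · · · · ·
    · · · · ·
    · · · · ·
    · · █ · ·
    · █ █ █ ·
    · █ █ · ·
    · · · · ·
    · · · · ·
T2:
  2·area = 50  (B↔C swapped to make it positive)
  edge (10, 11)→(6, 16): d=(-4,5) inclusive
  edge (6, 16)→(4, 6): d=(-2,-10) inclusive
  edge (4, 6)→(10, 11): d=(6,5) inclusive
    (1,0)@(3, 1): e=[75,0,-25] → ·  [on edge]
    (2,3)@(5, 7): e=[41,8,1] → █
    (3,3)@(7, 7): e=[31,28,-9] → ·
    (2,4)@(5, 9): e=[33,4,13] → █
    (3,4)@(7, 9): e=[23,24,3] → █
    (4,4)@(9, 9): e=[13,44,-7] → ·
    (2,5)@(5, 11): e=[25,0,25] → █  [on edge]
    (4,5)@(9, 11): e=[5,40,5] → █
    (2,6)@(5, 13): e=[17,-4,37] → ·
    (3,6)@(7, 13): e=[7,16,27] → █
    (4,6)@(9, 13): e=[-3,36,17] → ·
    (3,7)@(7, 15): e=[-1,12,39] → ·
  covered (7 px):
    · · · · ·
    · · · · ·
    · · · · ·
    · · █ · ·
    · · █ █ ·
    · · █ █ █
    · · · █ ·
    · · · · ·
    · · · · ·
    · · · · ·

Z-buffer (winner per pixel, '.' = empty):
  . . . . .
  . . . . .
  . . . . .
  . . 2 . 0
  . . 2 2 0
  . . 2 2 2
  . 1 1 2 .
  . 1 1 . .
  . . . . .
  . . . . .

Answer: 2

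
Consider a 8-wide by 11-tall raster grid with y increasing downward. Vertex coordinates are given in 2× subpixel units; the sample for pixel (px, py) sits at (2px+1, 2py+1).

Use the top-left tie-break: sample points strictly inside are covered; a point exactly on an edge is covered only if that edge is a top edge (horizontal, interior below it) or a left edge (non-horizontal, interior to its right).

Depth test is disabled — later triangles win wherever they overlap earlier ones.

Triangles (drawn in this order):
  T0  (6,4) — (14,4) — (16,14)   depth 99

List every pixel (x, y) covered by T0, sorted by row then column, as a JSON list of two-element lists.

T0:
  2·area = 80
  edge (6, 4)→(14, 4): d=(8,0) top-left  bias=+0
  edge (14, 4)→(16, 14): d=(2,10) right/bottom  bias=-1
  edge (16, 14)→(6, 4): d=(-10,-10) top-left  bias=+0
    (1,0)@(3, 1): e=[-24,104,0] → ·  [on edge]
    (2,1)@(5, 3): e=[-8,88,0] → ·  [on edge]
    (3,2)@(7, 5): e=[8,72,0] → #  [on edge]
    (4,2)@(9, 5): e=[8,52,20] → #
    (5,2)@(11, 5): e=[8,32,40] → #
    (6,2)@(13, 5): e=[8,12,60] → #
    (7,2)@(15, 5): e=[8,-8,80] → ·
    (3,3)@(7, 7): e=[24,76,-20] → ·
    (4,3)@(9, 7): e=[24,56,0] → #  [on edge]
    (7,3)@(15, 7): e=[24,-4,60] → ·
    (4,4)@(9, 9): e=[40,60,-20] → ·
    (5,4)@(11, 9): e=[40,40,0] → #  [on edge]
    (7,4)@(15, 9): e=[40,0,40] → ·  [on edge]
    (6,5)@(13, 11): e=[56,24,0] → #  [on edge]
    (7,6)@(15, 13): e=[72,8,0] → #  [on edge]
  covered (12 px):
    · · · · · · · ·
    · · · · · · · ·
    · · · # # # # ·
    · · · · # # # ·
    · · · · · # # ·
    · · · · · · # #
    · · · · · · · #
    · · · · · · · ·
    · · · · · · · ·
    · · · · · · · ·
    · · · · · · · ·

Final: [[3,2],[4,2],[5,2],[6,2],[4,3],[5,3],[6,3],[5,4],[6,4],[6,5],[7,5],[7,6]]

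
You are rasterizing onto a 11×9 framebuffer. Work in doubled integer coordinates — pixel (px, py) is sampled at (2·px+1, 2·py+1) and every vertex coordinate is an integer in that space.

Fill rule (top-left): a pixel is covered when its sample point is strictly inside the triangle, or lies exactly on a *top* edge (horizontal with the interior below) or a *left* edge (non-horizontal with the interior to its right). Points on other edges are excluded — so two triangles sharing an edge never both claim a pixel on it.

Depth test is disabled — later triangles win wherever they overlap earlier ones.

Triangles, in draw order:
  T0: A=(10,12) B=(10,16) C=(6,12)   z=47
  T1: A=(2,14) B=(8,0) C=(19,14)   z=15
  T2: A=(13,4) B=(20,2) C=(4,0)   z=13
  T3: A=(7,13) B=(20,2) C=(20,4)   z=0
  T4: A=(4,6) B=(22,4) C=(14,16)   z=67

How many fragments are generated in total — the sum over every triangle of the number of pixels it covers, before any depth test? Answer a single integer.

T0:
  2·area = 16
  edge (10, 12)→(10, 16): d=(0,4) right/bottom  bias=-1
  edge (10, 16)→(6, 12): d=(-4,-4) top-left  bias=+0
  edge (6, 12)→(10, 12): d=(4,0) top-left  bias=+0
    (0,3)@(1, 7): e=[36,0,-20] → ·  [on edge]
    (1,4)@(3, 9): e=[28,0,-12] → ·  [on edge]
    (2,5)@(5, 11): e=[20,0,-4] → ·  [on edge]
    (3,6)@(7, 13): e=[12,0,4] → █  [on edge]
    (4,6)@(9, 13): e=[4,8,4] → █
    (5,6)@(11, 13): e=[-4,16,4] → ·
    (3,7)@(7, 15): e=[12,-8,12] → ·
    (4,7)@(9, 15): e=[4,0,12] → █  [on edge]
    (5,7)@(11, 15): e=[-4,8,12] → ·
    (4,8)@(9, 17): e=[4,-8,20] → ·
    (5,8)@(11, 17): e=[-4,0,20] → ·  [on edge]
  covered (3 px):
    · · · · · · · · · · ·
    · · · · · · · · · · ·
    · · · · · · · · · · ·
    · · · · · · · · · · ·
    · · · · · · · · · · ·
    · · · · · · · · · · ·
    · · · █ █ · · · · · ·
    · · · · █ · · · · · ·
    · · · · · · · · · · ·
T1:
  2·area = 238
  edge (2, 14)→(8, 0): d=(6,-14) top-left  bias=+0
  edge (8, 0)→(19, 14): d=(11,14) right/bottom  bias=-1
  edge (19, 14)→(2, 14): d=(-17,0) right/bottom  bias=-1
    (3,1)@(7, 3): e=[4,47,187] → █
    (4,1)@(9, 3): e=[32,19,187] → █
    (5,1)@(11, 3): e=[60,-9,187] → ·
    (3,2)@(7, 5): e=[16,69,153] → █
    (5,2)@(11, 5): e=[72,13,153] → █
    (6,2)@(13, 5): e=[100,-15,153] → ·
    (2,3)@(5, 7): e=[0,119,119] → █  [on edge]
    (6,3)@(13, 7): e=[112,7,119] → █
    (7,3)@(15, 7): e=[140,-21,119] → ·
    (2,4)@(5, 9): e=[12,141,85] → █
    (7,4)@(15, 9): e=[152,1,85] → █
    (8,4)@(17, 9): e=[180,-27,85] → ·
  covered (30 px):
    · · · · · · · · · · ·
    · · · █ █ · · · · · ·
    · · · █ █ █ · · · · ·
    · · █ █ █ █ █ · · · ·
    · · █ █ █ █ █ █ · · ·
    · · █ █ █ █ █ █ · · ·
    · █ █ █ █ █ █ █ █ · ·
    · · · · · · · · · · ·
    · · · · · · · · · · ·
T2:
  2·area = 46  (B↔C swapped to make it positive)
  edge (13, 4)→(4, 0): d=(-9,-4) top-left  bias=+0
  edge (4, 0)→(20, 2): d=(16,2) right/bottom  bias=-1
  edge (20, 2)→(13, 4): d=(-7,2) right/bottom  bias=-1
    (3,0)@(7, 1): e=[3,10,33] → █
    (4,0)@(9, 1): e=[11,6,29] → █
    (5,0)@(11, 1): e=[19,2,25] → █
    (6,0)@(13, 1): e=[27,-2,21] → ·
    (3,1)@(7, 3): e=[-15,42,19] → ·
    (4,1)@(9, 3): e=[-7,38,15] → ·
    (5,1)@(11, 3): e=[1,34,11] → █
    (6,1)@(13, 3): e=[9,30,7] → █
    (7,1)@(15, 3): e=[17,26,3] → █
    (8,1)@(17, 3): e=[25,22,-1] → ·
    (5,2)@(11, 5): e=[-17,66,-3] → ·
    (6,2)@(13, 5): e=[-9,62,-7] → ·
  covered (6 px):
    · · · █ █ █ · · · · ·
    · · · · · █ █ █ · · ·
    · · · · · · · · · · ·
    · · · · · · · · · · ·
    · · · · · · · · · · ·
    · · · · · · · · · · ·
    · · · · · · · · · · ·
    · · · · · · · · · · ·
    · · · · · · · · · · ·
T3:
  2·area = 26
  edge (7, 13)→(20, 2): d=(13,-11) top-left  bias=+0
  edge (20, 2)→(20, 4): d=(0,2) right/bottom  bias=-1
  edge (20, 4)→(7, 13): d=(-13,9) right/bottom  bias=-1
    (9,1)@(19, 3): e=[2,2,22] → █
    (10,1)@(21, 3): e=[24,-2,4] → ·
    (8,2)@(17, 5): e=[6,6,14] → █
    (9,2)@(19, 5): e=[28,2,-4] → ·
    (7,3)@(15, 7): e=[10,10,6] → █
    (8,3)@(17, 7): e=[32,6,-12] → ·
    (7,4)@(15, 9): e=[36,10,-20] → ·
    (3,6)@(7, 13): e=[0,26,0] → ·  [on edge]
  covered (3 px):
    · · · · · · · · · · ·
    · · · · · · · · · █ ·
    · · · · · · · · █ · ·
    · · · · · · · █ · · ·
    · · · · · · · · · · ·
    · · · · · · · · · · ·
    · · · · · · · · · · ·
    · · · · · · · · · · ·
    · · · · · · · · · · ·
T4:
  2·area = 200
  edge (4, 6)→(22, 4): d=(18,-2) top-left  bias=+0
  edge (22, 4)→(14, 16): d=(-8,12) right/bottom  bias=-1
  edge (14, 16)→(4, 6): d=(-10,-10) top-left  bias=+0
    (0,1)@(1, 3): e=[-60,260,0] → ·  [on edge]
    (1,2)@(3, 5): e=[-20,220,0] → ·  [on edge]
    (6,2)@(13, 5): e=[0,100,100] → █  [on edge]
    (7,2)@(15, 5): e=[4,76,120] → █
    (8,2)@(17, 5): e=[8,52,140] → █
    (9,2)@(19, 5): e=[12,28,160] → █
    (10,2)@(21, 5): e=[16,4,180] → █
    (2,3)@(5, 7): e=[20,180,0] → █  [on edge]
    (3,3)@(7, 7): e=[24,156,20] → █
    (4,3)@(9, 7): e=[28,132,40] → █
    (5,3)@(11, 7): e=[32,108,60] → █
    (10,3)@(21, 7): e=[52,-12,160] → ·
    (3,4)@(7, 9): e=[60,140,0] → █  [on edge]
    (4,5)@(9, 11): e=[100,100,0] → █  [on edge]
    (5,6)@(11, 13): e=[140,60,0] → █  [on edge]
    (6,7)@(13, 15): e=[180,20,0] → █  [on edge]
    (7,8)@(15, 17): e=[220,-20,0] → ·  [on edge]
  covered (28 px):
    · · · · · · · · · · ·
    · · · · · · · · · · ·
    · · · · · · █ █ █ █ █
    · · █ █ █ █ █ █ █ █ ·
    · · · █ █ █ █ █ █ · ·
    · · · · █ █ █ █ █ · ·
    · · · · · █ █ █ · · ·
    · · · · · · █ · · · ·
    · · · · · · · · · · ·

Answer: 70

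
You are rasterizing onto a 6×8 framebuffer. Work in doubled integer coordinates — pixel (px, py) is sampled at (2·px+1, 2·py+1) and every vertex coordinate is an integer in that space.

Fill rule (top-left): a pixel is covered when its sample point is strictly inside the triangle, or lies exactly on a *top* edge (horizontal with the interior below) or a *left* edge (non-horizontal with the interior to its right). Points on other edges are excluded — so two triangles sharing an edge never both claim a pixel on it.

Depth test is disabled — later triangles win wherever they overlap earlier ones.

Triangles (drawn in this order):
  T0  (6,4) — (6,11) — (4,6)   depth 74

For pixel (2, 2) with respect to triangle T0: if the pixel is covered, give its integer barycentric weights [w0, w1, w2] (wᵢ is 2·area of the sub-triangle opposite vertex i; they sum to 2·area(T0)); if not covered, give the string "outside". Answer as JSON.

T0:
  2·area = 14
  edge (6, 4)→(6, 11): d=(0,7) right/bottom  bias=-1
  edge (6, 11)→(4, 6): d=(-2,-5) top-left  bias=+0
  edge (4, 6)→(6, 4): d=(2,-2) top-left  bias=+0
    (4,0)@(9, 1): e=[-21,35,0] → ·  [on edge]
    (3,1)@(7, 3): e=[-7,21,0] → ·  [on edge]
    (2,2)@(5, 5): e=[7,7,0] → #  [on edge]
    (3,2)@(7, 5): e=[-7,17,4] → ·
    (1,3)@(3, 7): e=[21,-7,0] → ·  [on edge]
    (2,3)@(5, 7): e=[7,3,4] → #
    (3,3)@(7, 7): e=[-7,13,8] → ·
    (0,4)@(1, 9): e=[35,-21,0] → ·  [on edge]
    (2,4)@(5, 9): e=[7,-1,8] → ·
  covered (2 px):
    · · · · · ·
    · · · · · ·
    · · # · · ·
    · · # · · ·
    · · · · · ·
    · · · · · ·
    · · · · · ·
    · · · · · ·

Result: [7,0,7]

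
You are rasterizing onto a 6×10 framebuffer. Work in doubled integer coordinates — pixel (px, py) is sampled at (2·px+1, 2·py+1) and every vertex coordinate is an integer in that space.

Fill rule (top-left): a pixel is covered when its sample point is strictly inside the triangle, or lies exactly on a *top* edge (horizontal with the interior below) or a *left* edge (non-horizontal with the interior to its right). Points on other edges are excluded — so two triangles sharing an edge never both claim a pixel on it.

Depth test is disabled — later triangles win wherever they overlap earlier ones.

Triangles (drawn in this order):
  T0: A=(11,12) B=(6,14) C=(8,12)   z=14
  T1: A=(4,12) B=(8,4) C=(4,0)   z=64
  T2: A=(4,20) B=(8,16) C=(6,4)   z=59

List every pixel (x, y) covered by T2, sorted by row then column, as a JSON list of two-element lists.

T0:
  2·area = 6
  edge (11, 12)→(6, 14): d=(-5,2) right/bottom  bias=-1
  edge (6, 14)→(8, 12): d=(2,-2) top-left  bias=+0
  edge (8, 12)→(11, 12): d=(3,0) top-left  bias=+0
    (5,4)@(11, 9): e=[15,0,-9] → ·  [on edge]
    (4,5)@(9, 11): e=[9,0,-3] → ·  [on edge]
    (3,6)@(7, 13): e=[3,0,3] → #  [on edge]
    (4,6)@(9, 13): e=[-1,4,3] → ·
    (2,7)@(5, 15): e=[-3,0,9] → ·  [on edge]
    (3,7)@(7, 15): e=[-7,4,9] → ·
    (1,8)@(3, 17): e=[-9,0,15] → ·  [on edge]
    (0,9)@(1, 19): e=[-15,0,21] → ·  [on edge]
  covered (1 px):
    · · · · · ·
    · · · · · ·
    · · · · · ·
    · · · · · ·
    · · · · · ·
    · · · · · ·
    · · · # · ·
    · · · · · ·
    · · · · · ·
    · · · · · ·
T1:
  2·area = 48  (B↔C swapped to make it positive)
  edge (4, 12)→(4, 0): d=(0,-12) top-left  bias=+0
  edge (4, 0)→(8, 4): d=(4,4) right/bottom  bias=-1
  edge (8, 4)→(4, 12): d=(-4,8) right/bottom  bias=-1
    (2,0)@(5, 1): e=[12,0,36] → ·  [on edge]
    (2,1)@(5, 3): e=[12,8,28] → #
    (3,1)@(7, 3): e=[36,0,12] → ·  [on edge]
    (2,2)@(5, 5): e=[12,16,20] → #
    (3,2)@(7, 5): e=[36,8,4] → #
    (4,2)@(9, 5): e=[60,0,-12] → ·  [on edge]
    (2,3)@(5, 7): e=[12,24,12] → #
    (3,3)@(7, 7): e=[36,16,-4] → ·
    (5,3)@(11, 7): e=[84,0,-36] → ·  [on edge]
    (2,4)@(5, 9): e=[12,32,4] → #
    (3,4)@(7, 9): e=[36,24,-12] → ·
    (2,5)@(5, 11): e=[12,40,-4] → ·
  covered (5 px):
    · · · · · ·
    · · # · · ·
    · · # # · ·
    · · # · · ·
    · · # · · ·
    · · · · · ·
    · · · · · ·
    · · · · · ·
    · · · · · ·
    · · · · · ·
T2:
  2·area = 56  (B↔C swapped to make it positive)
  edge (4, 20)→(6, 4): d=(2,-16) top-left  bias=+0
  edge (6, 4)→(8, 16): d=(2,12) right/bottom  bias=-1
  edge (8, 16)→(4, 20): d=(-4,4) right/bottom  bias=-1
    (3,5)@(7, 11): e=[30,2,24] → #
    (4,5)@(9, 11): e=[62,-22,16] → ·
    (2,6)@(5, 13): e=[2,30,24] → #
    (4,6)@(9, 13): e=[66,-18,8] → ·
    (5,6)@(11, 13): e=[98,-42,0] → ·  [on edge]
    (2,7)@(5, 15): e=[6,34,16] → #
    (4,7)@(9, 15): e=[70,-14,0] → ·  [on edge]
    (2,8)@(5, 17): e=[10,38,8] → #
    (3,8)@(7, 17): e=[42,14,0] → ·  [on edge]
    (2,9)@(5, 19): e=[14,42,0] → ·  [on edge]
  covered (6 px):
    · · · · · ·
    · · · · · ·
    · · · · · ·
    · · · · · ·
    · · · · · ·
    · · · # · ·
    · · # # · ·
    · · # # · ·
    · · # · · ·
    · · · · · ·

Answer: [[3,5],[2,6],[3,6],[2,7],[3,7],[2,8]]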